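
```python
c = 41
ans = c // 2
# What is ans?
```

Trace:
`c = 41` → c = 41
`ans = c // 2` → ans = 20
So ans = 20

Answer: 20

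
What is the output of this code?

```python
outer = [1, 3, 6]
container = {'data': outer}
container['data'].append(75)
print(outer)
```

Key concept: dict holds reference to list.
Step by step:
`outer = [1, 3, 6]` → outer = [1, 3, 6]
`container = {'data': outer}` → container = {'data': [1, 3, 6]}
`container['data'].append(75)` → outer = [1, 3, 6, 75]; container = {'data': [1, 3, 6, 75]}
`print(outer)` → prints [1, 3, 6, 75]

Answer: [1, 3, 6, 75]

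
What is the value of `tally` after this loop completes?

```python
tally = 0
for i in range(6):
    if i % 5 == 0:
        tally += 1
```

Count numbers divisible by 5 in range(6)
`tally` takes the values: 0 → 1 → 2

Answer: 2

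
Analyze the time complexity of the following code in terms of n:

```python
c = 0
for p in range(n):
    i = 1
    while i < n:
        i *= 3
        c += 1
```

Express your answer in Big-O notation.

Each loop level contributes: n × log n. Multiplying the contributions gives O(n log n).

Answer: O(n log n)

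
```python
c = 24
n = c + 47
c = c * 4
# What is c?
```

Trace:
`c = 24` → c = 24
`n = c + 47` → n = 71
`c = c * 4` → c = 96
So c = 96

Answer: 96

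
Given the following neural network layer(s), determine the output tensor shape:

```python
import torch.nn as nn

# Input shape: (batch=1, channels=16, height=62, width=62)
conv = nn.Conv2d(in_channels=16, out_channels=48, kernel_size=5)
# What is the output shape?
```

Input: (1, 16, 62, 62) -> Output: (1, 48, 58, 58)

Answer: (1, 48, 58, 58)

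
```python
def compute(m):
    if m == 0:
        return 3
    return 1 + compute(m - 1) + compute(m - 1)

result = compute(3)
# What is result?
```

compute(m) = 1 + 2·compute(m-1), compute(0)=3. Closed form: (3+1)·2^3 - 1 = 31.

Answer: 31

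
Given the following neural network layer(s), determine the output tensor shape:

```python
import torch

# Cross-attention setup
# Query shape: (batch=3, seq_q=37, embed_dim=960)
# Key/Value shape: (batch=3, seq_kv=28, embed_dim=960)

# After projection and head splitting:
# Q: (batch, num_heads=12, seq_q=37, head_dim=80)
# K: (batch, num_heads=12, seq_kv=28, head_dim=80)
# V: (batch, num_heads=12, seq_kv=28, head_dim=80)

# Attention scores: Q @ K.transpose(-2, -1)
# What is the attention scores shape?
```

Input: (3, 37, 960) -> Output: (3, 12, 37, 28)

Answer: (3, 12, 37, 28)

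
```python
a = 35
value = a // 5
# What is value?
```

Trace:
`a = 35` → a = 35
`value = a // 5` → value = 7
So value = 7

Answer: 7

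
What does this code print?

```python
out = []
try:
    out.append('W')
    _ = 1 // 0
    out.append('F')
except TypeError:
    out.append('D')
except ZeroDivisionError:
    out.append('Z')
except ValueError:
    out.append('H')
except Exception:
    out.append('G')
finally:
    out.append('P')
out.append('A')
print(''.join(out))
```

Execution trace: 'W' (try body) → 'Z' (except ZeroDivisionError) → 'P' (finally) → 'A' (after the try/except). Output: WZPA

Answer: WZPA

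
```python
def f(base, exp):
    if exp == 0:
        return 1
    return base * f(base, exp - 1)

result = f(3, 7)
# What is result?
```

f(3, 7) = 3 * 3 * 3 * 3 * 3 * 3 * 3 = 2187

Answer: 2187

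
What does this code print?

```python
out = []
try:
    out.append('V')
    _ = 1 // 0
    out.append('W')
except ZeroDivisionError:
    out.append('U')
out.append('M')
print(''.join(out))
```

Execution trace: 'V' (try body) → 'U' (except ZeroDivisionError) → 'M' (after the try/except). Output: VUM

Answer: VUM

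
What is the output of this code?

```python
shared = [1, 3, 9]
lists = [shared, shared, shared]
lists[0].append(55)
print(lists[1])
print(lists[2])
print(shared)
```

Key concept: list of same reference.
Step by step:
`shared = [1, 3, 9]` → shared = [1, 3, 9]
`lists = [shared, shared, shared]` → lists = [[1, 3, 9], [1, 3, 9], [1, 3, 9]]
`lists[0].append(55)` → shared = [1, 3, 9, 55]; lists = [[1, 3, 9, 55], [1, 3, 9, 55], [1, 3, 9, 55]]
`print(lists[1])` → prints [1, 3, 9, 55]
`print(lists[2])` → prints [1, 3, 9, 55]
`print(shared)` → prints [1, 3, 9, 55]

Answer:
[1, 3, 9, 55]
[1, 3, 9, 55]
[1, 3, 9, 55]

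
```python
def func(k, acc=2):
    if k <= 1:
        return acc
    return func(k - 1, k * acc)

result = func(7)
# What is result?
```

Accumulator trace (n, acc): (7, 2) -> (6, 14) -> (5, 84) -> (4, 420) -> (3, 1680) -> (2, 5040) -> (1, 10080) -> return 10080

Answer: 10080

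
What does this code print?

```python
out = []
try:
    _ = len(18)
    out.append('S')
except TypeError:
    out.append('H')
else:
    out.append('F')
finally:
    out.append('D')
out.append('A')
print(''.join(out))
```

Execution trace: 'H' (except TypeError) → 'D' (finally) → 'A' (after the try/except). Output: HDA

Answer: HDA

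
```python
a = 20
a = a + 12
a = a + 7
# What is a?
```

Trace:
`a = 20` → a = 20
`a = a + 12` → a = 32
`a = a + 7` → a = 39
So a = 39

Answer: 39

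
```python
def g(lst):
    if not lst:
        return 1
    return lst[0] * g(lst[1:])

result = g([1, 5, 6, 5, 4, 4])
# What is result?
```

Product over [1, 5, 6, 5, 4, 4] = 1 * 5 * 6 * 5 * 4 * 4 = 2400

Answer: 2400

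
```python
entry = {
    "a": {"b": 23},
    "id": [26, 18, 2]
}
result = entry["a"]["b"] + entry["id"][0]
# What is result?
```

Trace:
`entry = { ...` → entry = {'a': {'b': 23}, 'id': [26, 18, 2]}
`result = entry["a"]["b"] + entry["id"][0]` → result = 49
So result = 49

Answer: 49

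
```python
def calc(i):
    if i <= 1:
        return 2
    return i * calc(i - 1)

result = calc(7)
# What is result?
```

calc(7) = 7 * 6 * 5 * 4 * 3 * 2 * 2 = 10080

Answer: 10080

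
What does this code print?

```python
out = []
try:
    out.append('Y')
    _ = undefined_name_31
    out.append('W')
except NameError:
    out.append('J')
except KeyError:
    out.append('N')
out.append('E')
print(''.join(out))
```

Execution trace: 'Y' (try body) → 'J' (except NameError) → 'E' (after the try/except). Output: YJE

Answer: YJE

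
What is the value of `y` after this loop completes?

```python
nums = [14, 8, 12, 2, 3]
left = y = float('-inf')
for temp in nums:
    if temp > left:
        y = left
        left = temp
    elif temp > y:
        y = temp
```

Second largest (with repeats) in [14, 8, 12, 2, 3]
`y` takes the values: -inf → 8 → 12

Answer: 12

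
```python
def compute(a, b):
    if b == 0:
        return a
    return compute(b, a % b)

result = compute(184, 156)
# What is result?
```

compute(184, 156) -> compute(156, 28) -> compute(28, 16) -> compute(16, 12) -> compute(12, 4) -> compute(4, 0) -> 4

Answer: 4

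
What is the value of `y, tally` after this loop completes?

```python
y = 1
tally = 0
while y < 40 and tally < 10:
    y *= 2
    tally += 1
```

Double until >= 40 or 10 iterations
`y, tally` takes the values: (1, 0) → (2, 0) → (2, 1) → (4, 1) → (4, 2) → (8, 2) → (8, 3) → (16, 3) → (16, 4) → (32, 4) → (32, 5) → (64, 5) → (64, 6)

Answer: 64, 6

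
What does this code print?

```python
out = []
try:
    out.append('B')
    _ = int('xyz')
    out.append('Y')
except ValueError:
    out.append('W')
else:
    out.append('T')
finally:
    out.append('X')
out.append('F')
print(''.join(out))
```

Execution trace: 'B' (try body) → 'W' (except ValueError) → 'X' (finally) → 'F' (after the try/except). Output: BWXF

Answer: BWXF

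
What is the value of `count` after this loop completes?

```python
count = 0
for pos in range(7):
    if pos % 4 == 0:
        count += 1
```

Count numbers divisible by 4 in range(7)
`count` takes the values: 0 → 1 → 2

Answer: 2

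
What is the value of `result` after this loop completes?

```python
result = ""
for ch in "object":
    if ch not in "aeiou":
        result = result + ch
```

Remove vowels from 'object'
`result` takes the values: "" → "b" → "bj" → "bjc" → "bjct"

Answer: "bjct"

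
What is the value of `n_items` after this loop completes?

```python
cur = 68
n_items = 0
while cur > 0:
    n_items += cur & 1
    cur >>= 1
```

Count set bits in 68 (binary: 0b1000100)
`n_items` takes the values: 0 → 1 → 2

Answer: 2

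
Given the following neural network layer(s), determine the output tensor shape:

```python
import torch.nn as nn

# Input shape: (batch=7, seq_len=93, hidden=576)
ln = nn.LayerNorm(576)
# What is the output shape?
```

Input: (7, 93, 576) -> Output: (7, 93, 576)

Answer: (7, 93, 576)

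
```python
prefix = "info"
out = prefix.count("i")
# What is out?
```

Trace:
`prefix = "info"` → prefix = 'info'
`out = prefix.count("i")` → out = 1
So out = 1

Answer: 1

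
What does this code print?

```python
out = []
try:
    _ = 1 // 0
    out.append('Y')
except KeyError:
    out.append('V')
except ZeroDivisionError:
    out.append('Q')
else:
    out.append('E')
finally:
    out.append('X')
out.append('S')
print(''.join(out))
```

Execution trace: 'Q' (except ZeroDivisionError) → 'X' (finally) → 'S' (after the try/except). Output: QXS

Answer: QXS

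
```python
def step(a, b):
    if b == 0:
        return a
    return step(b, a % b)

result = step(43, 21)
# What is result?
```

step(43, 21) -> step(21, 1) -> step(1, 0) -> 1

Answer: 1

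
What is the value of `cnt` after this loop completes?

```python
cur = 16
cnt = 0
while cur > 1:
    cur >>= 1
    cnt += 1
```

Count right shifts until 1
`cnt` takes the values: 0 → 1 → 2 → 3 → 4

Answer: 4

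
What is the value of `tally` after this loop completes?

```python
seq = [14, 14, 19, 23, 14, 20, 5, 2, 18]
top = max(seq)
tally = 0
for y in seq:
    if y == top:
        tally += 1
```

Count of max value 23 in [14, 14, 19, 23, 14, 20, 5, 2, 18]
`tally` takes the values: 0 → 1

Answer: 1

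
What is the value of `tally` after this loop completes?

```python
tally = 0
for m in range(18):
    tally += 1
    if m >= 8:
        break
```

Loop breaks when m reaches 8, tally is 9
`tally` takes the values: 0 → 1 → 2 → 3 → 4 → 5 → 6 → 7 → 8 → 9

Answer: 9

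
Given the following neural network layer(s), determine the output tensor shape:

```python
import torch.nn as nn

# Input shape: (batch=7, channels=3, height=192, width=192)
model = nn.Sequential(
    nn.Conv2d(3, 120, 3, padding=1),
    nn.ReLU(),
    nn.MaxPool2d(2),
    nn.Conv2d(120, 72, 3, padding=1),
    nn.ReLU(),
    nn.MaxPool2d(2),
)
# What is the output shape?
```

Input: (7, 3, 192, 192) -> after first Conv2d: (7, 120, 192, 192) -> after first MaxPool2d: (7, 120, 96, 96) -> after second Conv2d: (7, 72, 96, 96) -> Output: (7, 72, 48, 48)

Answer: (7, 72, 48, 48)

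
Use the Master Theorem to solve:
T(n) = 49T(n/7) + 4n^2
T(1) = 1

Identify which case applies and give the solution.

a=49, b=7, f(n)=4n^2. log_7(49) = 2. Since c=2 = 2, Case 2 applies: T(n) = Θ(n^log_b(a) · log n) = O(n^2 log n).

Answer: O(n^2 log n) - Case 2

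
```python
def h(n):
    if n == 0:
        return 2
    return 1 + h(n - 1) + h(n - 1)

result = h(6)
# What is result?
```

h(n) = 1 + 2·h(n-1), h(0)=2. Closed form: (2+1)·2^6 - 1 = 191.

Answer: 191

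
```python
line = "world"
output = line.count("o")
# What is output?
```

Trace:
`line = "world"` → line = 'world'
`output = line.count("o")` → output = 1
So output = 1

Answer: 1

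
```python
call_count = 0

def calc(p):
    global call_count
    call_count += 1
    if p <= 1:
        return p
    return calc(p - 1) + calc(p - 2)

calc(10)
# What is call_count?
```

Calls(p) = 1 + Calls(p-1) + Calls(p-2); Calls(0)=Calls(1)=1. For p=10 this gives 177.

Answer: 177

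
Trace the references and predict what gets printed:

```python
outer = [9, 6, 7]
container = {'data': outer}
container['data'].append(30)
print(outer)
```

Key concept: dict holds reference to list.
Step by step:
`outer = [9, 6, 7]` → outer = [9, 6, 7]
`container = {'data': outer}` → container = {'data': [9, 6, 7]}
`container['data'].append(30)` → outer = [9, 6, 7, 30]; container = {'data': [9, 6, 7, 30]}
`print(outer)` → prints [9, 6, 7, 30]

Answer: [9, 6, 7, 30]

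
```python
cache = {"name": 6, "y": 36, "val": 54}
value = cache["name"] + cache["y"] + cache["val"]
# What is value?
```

Trace:
`cache = {"name": 6, "y": 36, "val": 54}` → cache = {'name': 6, 'y': 36, 'val': 54}
`value = cache["name"] + cache["y"] + cache["val"]` → value = 96
So value = 96

Answer: 96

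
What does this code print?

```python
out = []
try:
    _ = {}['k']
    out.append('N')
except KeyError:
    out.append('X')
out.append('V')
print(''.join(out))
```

Execution trace: 'X' (except KeyError) → 'V' (after the try/except). Output: XV

Answer: XV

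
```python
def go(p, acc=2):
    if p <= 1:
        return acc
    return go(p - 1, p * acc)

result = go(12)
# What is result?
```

Accumulator trace (n, acc): (12, 2) -> (11, 24) -> (10, 264) -> (9, 2640) -> (8, 23760) -> (7, 190080) -> (6, 1330560) -> (5, 7983360) -> (4, 39916800) -> (3, 159667200) -> (2, 479001600) -> (1, 958003200) -> return 958003200

Answer: 958003200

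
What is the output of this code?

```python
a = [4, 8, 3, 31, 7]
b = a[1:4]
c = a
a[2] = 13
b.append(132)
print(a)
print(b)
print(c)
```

Key concept: slice vs alias.
Step by step:
`a = [4, 8, 3, 31, 7]` → a = [4, 8, 3, 31, 7]
`b = a[1:4]` → b = [8, 3, 31]
`c = a` → c = [4, 8, 3, 31, 7] (same object as a)
`a[2] = 13` → a = [4, 8, 13, 31, 7] (same object as c); c = [4, 8, 13, 31, 7] (same object as a)
`b.append(132)` → b = [8, 3, 31, 132]
`print(a)` → prints [4, 8, 13, 31, 7]
`print(b)` → prints [8, 3, 31, 132]
`print(c)` → prints [4, 8, 13, 31, 7]

Answer:
[4, 8, 13, 31, 7]
[8, 3, 31, 132]
[4, 8, 13, 31, 7]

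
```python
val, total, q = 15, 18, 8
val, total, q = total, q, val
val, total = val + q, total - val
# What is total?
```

Trace:
`val, total, q = 15, 18, 8` → val = 15; total = 18; q = 8
`val, total, q = total, q, val` → val = 18; total = 8; q = 15
`val, total = val + q, total - val` → val = 33; total = -10
So total = -10

Answer: -10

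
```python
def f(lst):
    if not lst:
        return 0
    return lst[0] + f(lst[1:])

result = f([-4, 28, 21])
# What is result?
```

(-4) + 28 + 21 + 0 = 45

Answer: 45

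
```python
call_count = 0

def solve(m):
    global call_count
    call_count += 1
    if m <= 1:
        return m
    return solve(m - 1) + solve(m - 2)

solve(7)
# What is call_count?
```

Calls(m) = 1 + Calls(m-1) + Calls(m-2); Calls(0)=Calls(1)=1. For m=7 this gives 41.

Answer: 41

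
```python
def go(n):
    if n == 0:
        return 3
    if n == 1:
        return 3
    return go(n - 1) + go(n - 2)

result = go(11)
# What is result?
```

Build up from base cases: go(0)=3, go(1)=3, go(2)=6, go(3)=9, go(4)=15, go(5)=24, go(6)=39, ..., go(11)=432

Answer: 432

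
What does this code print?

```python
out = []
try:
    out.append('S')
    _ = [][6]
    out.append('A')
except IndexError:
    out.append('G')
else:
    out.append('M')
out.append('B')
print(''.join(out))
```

Execution trace: 'S' (try body) → 'G' (except IndexError) → 'B' (after the try/except). Output: SGB

Answer: SGB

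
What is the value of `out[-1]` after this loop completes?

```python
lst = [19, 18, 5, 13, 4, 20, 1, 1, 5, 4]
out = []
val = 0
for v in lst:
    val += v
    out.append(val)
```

Cumulative sum ends at 90
`out` takes the values: [] → [19] → [19, 37] → [19, 37, 42] → [19, 37, 42, 55] → [19, 37, 42, 55, 59] → [19, 37, 42, 55, 59, 79] → [19, 37, 42, 55, 59, 79, 80] → [19, 37, 42, 55, 59, 79, 80, 81] → [19, 37, 42, 55, 59, 79, 80, 81, 86] → [19, 37, 42, 55, 59, 79, 80, 81, 86, 90]
So `out[-1]` = 90

Answer: 90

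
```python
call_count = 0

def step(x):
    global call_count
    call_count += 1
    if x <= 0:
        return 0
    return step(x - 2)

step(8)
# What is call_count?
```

Linear recursion stepping by 2: 5 calls from x=8 down to ≤0.

Answer: 5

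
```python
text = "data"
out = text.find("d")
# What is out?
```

Trace:
`text = "data"` → text = 'data'
`out = text.find("d")` → out = 0
So out = 0

Answer: 0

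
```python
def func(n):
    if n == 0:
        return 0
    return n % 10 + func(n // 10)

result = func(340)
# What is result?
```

Sum of digits of 340: 0 + 4 + 3 = 7

Answer: 7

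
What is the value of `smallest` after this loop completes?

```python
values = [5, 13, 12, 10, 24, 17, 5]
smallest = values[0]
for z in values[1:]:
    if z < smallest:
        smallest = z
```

Minimum of [5, 13, 12, 10, 24, 17, 5]
`smallest` takes the values: 5

Answer: 5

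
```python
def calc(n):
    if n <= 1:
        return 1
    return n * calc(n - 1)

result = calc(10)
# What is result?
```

calc(10) = 10 * 9 * 8 * 7 * 6 * 5 * 4 * 3 * 2 * 1 = 3628800

Answer: 3628800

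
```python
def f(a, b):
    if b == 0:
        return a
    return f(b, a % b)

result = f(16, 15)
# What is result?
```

f(16, 15) -> f(15, 1) -> f(1, 0) -> 1

Answer: 1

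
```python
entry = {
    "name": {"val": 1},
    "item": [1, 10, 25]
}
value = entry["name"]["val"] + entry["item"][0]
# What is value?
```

Trace:
`entry = { ...` → entry = {'name': {'val': 1}, 'item': [1, 10, 25]}
`value = entry["name"]["val"] + entry["item"][0]` → value = 2
So value = 2

Answer: 2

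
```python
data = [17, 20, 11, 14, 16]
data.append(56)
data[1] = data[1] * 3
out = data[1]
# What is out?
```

Trace:
`data = [17, 20, 11, 14, 16]` → data = [17, 20, 11, 14, 16]
`data.append(56)` → data = [17, 20, 11, 14, 16, 56]
`data[1] = data[1] * 3` → data = [17, 60, 11, 14, 16, 56]
`out = data[1]` → out = 60
So out = 60

Answer: 60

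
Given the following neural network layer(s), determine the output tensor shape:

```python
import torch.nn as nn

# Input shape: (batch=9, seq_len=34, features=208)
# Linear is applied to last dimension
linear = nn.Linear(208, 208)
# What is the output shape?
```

Input: (9, 34, 208) -> Output: (9, 34, 208)

Answer: (9, 34, 208)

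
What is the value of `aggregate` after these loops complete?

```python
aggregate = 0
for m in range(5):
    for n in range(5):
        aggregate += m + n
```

Sum of all m+n for m,n in 5x5
`aggregate` takes the values: 0 → 1 → 3 → 6 → 10 → 11 → 13 → 16 → 20 → 25 → 27 → 30 → 34 → 39 → 45 → 48 → 52 → 57 → 63 → 70 → 74 → 79 → 85 → 92 → 100

Answer: 100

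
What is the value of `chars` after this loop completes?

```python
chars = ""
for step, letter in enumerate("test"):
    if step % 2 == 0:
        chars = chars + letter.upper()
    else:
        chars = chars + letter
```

Uppercase even positions in 'test'
`chars` takes the values: "" → "T" → "Te" → "TeS" → "TeSt"

Answer: "TeSt"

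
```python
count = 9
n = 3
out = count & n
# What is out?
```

Trace:
`count = 9` → count = 9
`n = 3` → n = 3
`out = count & n` → out = 1
So out = 1

Answer: 1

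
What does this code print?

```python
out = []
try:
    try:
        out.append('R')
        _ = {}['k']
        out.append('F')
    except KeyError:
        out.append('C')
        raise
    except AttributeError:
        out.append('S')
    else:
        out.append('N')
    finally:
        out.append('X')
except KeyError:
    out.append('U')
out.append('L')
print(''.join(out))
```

Execution trace: 'R' (try body) → 'C' (except KeyError) → 'X' (finally) → 'U' (outer except KeyError) → 'L' (after the try/except). Output: RCXUL

Answer: RCXUL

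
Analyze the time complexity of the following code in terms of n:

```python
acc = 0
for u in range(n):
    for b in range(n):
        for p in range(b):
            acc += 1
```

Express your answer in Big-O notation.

Each loop level contributes: n × n × n. Multiplying the contributions gives O(n^3).

Answer: O(n^3)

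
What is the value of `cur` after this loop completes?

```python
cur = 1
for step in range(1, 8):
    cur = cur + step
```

Start at 1, add 1 through 7
`cur` takes the values: 1 → 2 → 4 → 7 → 11 → 16 → 22 → 29

Answer: 29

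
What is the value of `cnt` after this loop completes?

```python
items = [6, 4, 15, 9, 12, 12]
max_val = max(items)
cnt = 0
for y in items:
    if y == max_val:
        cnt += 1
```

Count of max value 15 in [6, 4, 15, 9, 12, 12]
`cnt` takes the values: 0 → 1

Answer: 1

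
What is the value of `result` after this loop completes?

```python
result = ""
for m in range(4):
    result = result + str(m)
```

Concatenate digits 0 to 3
`result` takes the values: "" → "0" → "01" → "012" → "0123"

Answer: "0123"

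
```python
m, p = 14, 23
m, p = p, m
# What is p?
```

Trace:
`m, p = 14, 23` → m = 14; p = 23
`m, p = p, m` → m = 23; p = 14
So p = 14

Answer: 14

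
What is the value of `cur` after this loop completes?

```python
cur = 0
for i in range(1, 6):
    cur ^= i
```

XOR of 1 to 5
`cur` takes the values: 0 → 1 → 3 → 0 → 4 → 1

Answer: 1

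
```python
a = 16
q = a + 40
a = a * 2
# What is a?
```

Trace:
`a = 16` → a = 16
`q = a + 40` → q = 56
`a = a * 2` → a = 32
So a = 32

Answer: 32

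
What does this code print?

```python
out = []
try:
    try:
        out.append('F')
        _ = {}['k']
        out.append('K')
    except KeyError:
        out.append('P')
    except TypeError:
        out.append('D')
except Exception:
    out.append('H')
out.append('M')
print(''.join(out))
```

Execution trace: 'F' (inner try body) → 'P' (inner except KeyError) → 'M' (after the try/except). Output: FPM

Answer: FPM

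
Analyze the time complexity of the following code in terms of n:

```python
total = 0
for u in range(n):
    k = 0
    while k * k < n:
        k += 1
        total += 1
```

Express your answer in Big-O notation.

Each loop level contributes: n × √n. Multiplying the contributions gives O(n√n).

Answer: O(n√n)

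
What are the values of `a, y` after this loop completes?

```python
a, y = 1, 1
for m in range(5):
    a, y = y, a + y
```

Fibonacci: after 5 iterations
`a, y` takes the values: (1, 1) → (1, 2) → (2, 3) → (3, 5) → (5, 8) → (8, 13)

Answer: 8, 13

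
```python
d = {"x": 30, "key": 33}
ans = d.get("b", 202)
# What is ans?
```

Trace:
`d = {"x": 30, "key": 33}` → d = {'x': 30, 'key': 33}
`ans = d.get("b", 202)` → ans = 202
So ans = 202

Answer: 202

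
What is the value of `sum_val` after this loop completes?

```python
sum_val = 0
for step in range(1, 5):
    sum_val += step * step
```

Sum of squares 1² to 4² = 30
`sum_val` takes the values: 0 → 1 → 5 → 14 → 30

Answer: 30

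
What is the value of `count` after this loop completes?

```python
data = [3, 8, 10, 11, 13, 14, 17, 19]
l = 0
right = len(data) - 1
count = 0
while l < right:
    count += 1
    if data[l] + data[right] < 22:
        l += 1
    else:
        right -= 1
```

Steps to find pair summing to 22
`count` takes the values: 0 → 1 → 2 → 3 → 4 → 5 → 6 → 7

Answer: 7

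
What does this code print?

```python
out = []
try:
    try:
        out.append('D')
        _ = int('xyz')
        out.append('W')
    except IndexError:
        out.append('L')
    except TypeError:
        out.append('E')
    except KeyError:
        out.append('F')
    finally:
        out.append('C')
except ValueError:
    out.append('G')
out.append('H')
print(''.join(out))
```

Execution trace: 'D' (inner try body) → 'C' (inner finally) → 'G' (outer except ValueError) → 'H' (after the try/except). Output: DCGH

Answer: DCGH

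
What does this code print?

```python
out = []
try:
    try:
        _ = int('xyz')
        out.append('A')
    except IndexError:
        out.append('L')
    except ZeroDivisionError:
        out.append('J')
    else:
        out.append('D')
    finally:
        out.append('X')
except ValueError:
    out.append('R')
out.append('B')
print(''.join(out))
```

Execution trace: 'X' (finally) → 'R' (outer except ValueError) → 'B' (after the try/except). Output: XRB

Answer: XRB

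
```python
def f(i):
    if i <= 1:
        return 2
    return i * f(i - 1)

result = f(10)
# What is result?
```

f(10) = 10 * 9 * 8 * 7 * 6 * 5 * 4 * 3 * 2 * 2 = 7257600

Answer: 7257600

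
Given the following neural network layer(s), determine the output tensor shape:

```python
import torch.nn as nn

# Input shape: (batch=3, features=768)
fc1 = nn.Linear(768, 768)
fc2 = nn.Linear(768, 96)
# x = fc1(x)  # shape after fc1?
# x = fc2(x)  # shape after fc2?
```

Input: (3, 768) -> after fc1: (3, 768) -> Output: (3, 96)

Answer: (3, 96)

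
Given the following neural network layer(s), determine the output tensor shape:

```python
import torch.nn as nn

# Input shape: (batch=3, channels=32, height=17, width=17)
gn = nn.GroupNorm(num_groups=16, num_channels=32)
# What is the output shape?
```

Input: (3, 32, 17, 17) -> Output: (3, 32, 17, 17)

Answer: (3, 32, 17, 17)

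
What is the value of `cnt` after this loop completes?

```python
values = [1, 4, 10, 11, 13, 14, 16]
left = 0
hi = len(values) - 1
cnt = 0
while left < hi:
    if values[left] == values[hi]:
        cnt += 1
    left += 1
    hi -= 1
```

Count matching pairs from ends
`cnt` takes the values: 0

Answer: 0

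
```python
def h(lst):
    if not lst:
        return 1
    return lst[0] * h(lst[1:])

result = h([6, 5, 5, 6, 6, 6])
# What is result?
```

Product over [6, 5, 5, 6, 6, 6] = 6 * 5 * 5 * 6 * 6 * 6 = 32400

Answer: 32400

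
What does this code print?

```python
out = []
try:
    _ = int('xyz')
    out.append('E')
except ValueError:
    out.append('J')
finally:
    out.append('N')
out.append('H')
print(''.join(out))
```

Execution trace: 'J' (except ValueError) → 'N' (finally) → 'H' (after the try/except). Output: JNH

Answer: JNH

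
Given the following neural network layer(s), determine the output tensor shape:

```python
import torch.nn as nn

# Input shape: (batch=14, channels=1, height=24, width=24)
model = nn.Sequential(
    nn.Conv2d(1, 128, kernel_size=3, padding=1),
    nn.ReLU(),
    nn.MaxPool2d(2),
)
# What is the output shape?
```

Input: (14, 1, 24, 24) -> after Conv2d: (14, 128, 24, 24) -> after ReLU: (14, 128, 24, 24) -> Output: (14, 128, 12, 12)

Answer: (14, 128, 12, 12)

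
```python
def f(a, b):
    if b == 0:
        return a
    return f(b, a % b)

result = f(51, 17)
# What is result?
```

f(51, 17) -> f(17, 0) -> 17

Answer: 17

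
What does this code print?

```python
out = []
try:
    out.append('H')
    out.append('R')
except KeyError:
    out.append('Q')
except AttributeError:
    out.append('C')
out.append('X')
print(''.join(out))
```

Execution trace: 'H' (try body) → 'R' (try body, no exception) → 'X' (after the try/except). Output: HRX

Answer: HRX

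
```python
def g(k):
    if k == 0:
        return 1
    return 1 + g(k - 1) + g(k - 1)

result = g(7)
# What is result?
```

g(k) = 1 + 2·g(k-1), g(0)=1. Closed form: (1+1)·2^7 - 1 = 255.

Answer: 255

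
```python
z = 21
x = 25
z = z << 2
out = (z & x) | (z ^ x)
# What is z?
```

Trace:
`z = 21` → z = 21
`x = 25` → x = 25
`z = z << 2` → z = 84
`out = (z & x) | (z ^ x)` → out = 93
So z = 84

Answer: 84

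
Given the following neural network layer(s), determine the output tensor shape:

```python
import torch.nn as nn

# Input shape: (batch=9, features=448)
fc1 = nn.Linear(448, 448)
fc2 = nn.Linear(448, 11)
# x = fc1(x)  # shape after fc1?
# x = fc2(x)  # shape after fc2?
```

Input: (9, 448) -> after fc1: (9, 448) -> Output: (9, 11)

Answer: (9, 11)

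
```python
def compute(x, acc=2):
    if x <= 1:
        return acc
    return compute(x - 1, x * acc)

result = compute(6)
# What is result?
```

Accumulator trace (n, acc): (6, 2) -> (5, 12) -> (4, 60) -> (3, 240) -> (2, 720) -> (1, 1440) -> return 1440

Answer: 1440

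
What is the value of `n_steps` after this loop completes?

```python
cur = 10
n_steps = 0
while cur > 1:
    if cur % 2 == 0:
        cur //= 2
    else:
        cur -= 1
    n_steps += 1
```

Steps to reduce 10 to 1
`n_steps` takes the values: 0 → 1 → 2 → 3 → 4

Answer: 4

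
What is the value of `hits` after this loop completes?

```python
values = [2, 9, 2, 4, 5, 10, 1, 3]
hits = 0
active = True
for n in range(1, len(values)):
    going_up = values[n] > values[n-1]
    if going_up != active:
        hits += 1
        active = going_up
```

Count direction changes in [2, 9, 2, 4, 5, 10, 1, 3]
`hits` takes the values: 0 → 1 → 2 → 3 → 4

Answer: 4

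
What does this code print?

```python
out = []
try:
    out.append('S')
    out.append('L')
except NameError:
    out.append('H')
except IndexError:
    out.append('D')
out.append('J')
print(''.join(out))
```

Execution trace: 'S' (try body) → 'L' (try body, no exception) → 'J' (after the try/except). Output: SLJ

Answer: SLJ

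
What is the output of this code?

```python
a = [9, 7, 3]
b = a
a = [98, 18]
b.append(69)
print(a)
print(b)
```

Key concept: rebinding vs mutation: a is rebound to a new list, b still points at the original.
Step by step:
`a = [9, 7, 3]` → a = [9, 7, 3]
`b = a` → b = [9, 7, 3] (same object as a)
`a = [98, 18]` → a = [98, 18]
`b.append(69)` → b = [9, 7, 3, 69]
`print(a)` → prints [98, 18]
`print(b)` → prints [9, 7, 3, 69]

Answer:
[98, 18]
[9, 7, 3, 69]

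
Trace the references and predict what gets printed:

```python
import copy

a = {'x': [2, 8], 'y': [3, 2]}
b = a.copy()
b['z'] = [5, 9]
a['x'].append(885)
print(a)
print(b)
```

Key concept: shallow copy of dict with mutable values.
Step by step:
`a = {'x': [2, 8], 'y': [3, 2]}` → a = {'x': [2, 8], 'y': [3, 2]}
`b = a.copy()` → b = {'x': [2, 8], 'y': [3, 2]}
`b['z'] = [5, 9]` → b = {'x': [2, 8], 'y': [3, 2], 'z': [5, 9]}
`a['x'].append(885)` → a = {'x': [2, 8, 885], 'y': [3, 2]}; b = {'x': [2, 8, 885], 'y': [3, 2], 'z': [5, 9]}
`print(a)` → prints {'x': [2, 8, 885], 'y': [3, 2]}
`print(b)` → prints {'x': [2, 8, 885], 'y': [3, 2], 'z': [5, 9]}

Answer:
{'x': [2, 8, 885], 'y': [3, 2]}
{'x': [2, 8, 885], 'y': [3, 2], 'z': [5, 9]}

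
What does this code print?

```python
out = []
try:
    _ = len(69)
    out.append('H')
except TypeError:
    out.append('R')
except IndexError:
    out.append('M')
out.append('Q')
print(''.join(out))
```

Execution trace: 'R' (except TypeError) → 'Q' (after the try/except). Output: RQ

Answer: RQ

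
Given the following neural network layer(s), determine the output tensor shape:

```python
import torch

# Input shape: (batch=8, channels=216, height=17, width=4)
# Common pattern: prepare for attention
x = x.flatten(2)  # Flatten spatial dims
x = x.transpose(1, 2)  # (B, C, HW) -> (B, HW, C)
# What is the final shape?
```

Input: (8, 216, 17, 4) -> after flatten(2): (8, 216, 68) -> Output: (8, 68, 216)

Answer: (8, 68, 216)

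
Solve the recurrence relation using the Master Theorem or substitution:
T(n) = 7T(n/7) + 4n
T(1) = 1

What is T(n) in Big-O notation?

By Master Theorem: a=7, b=7, f(n)=4n. Since log_7(7) = 1 and f(n) = Θ(n^1), Case 2 applies. T(n) = O(n log n).

Answer: O(n log n)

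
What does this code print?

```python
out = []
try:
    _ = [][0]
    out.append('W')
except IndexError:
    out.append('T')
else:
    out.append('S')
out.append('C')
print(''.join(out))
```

Execution trace: 'T' (except IndexError) → 'C' (after the try/except). Output: TC

Answer: TC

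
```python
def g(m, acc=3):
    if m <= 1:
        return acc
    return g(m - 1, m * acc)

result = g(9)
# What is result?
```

Accumulator trace (n, acc): (9, 3) -> (8, 27) -> (7, 216) -> (6, 1512) -> (5, 9072) -> (4, 45360) -> (3, 181440) -> (2, 544320) -> (1, 1088640) -> return 1088640

Answer: 1088640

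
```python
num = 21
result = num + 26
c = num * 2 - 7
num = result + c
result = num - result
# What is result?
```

Trace:
`num = 21` → num = 21
`result = num + 26` → result = 47
`c = num * 2 - 7` → c = 35
`num = result + c` → num = 82
`result = num - result` → result = 35
So result = 35

Answer: 35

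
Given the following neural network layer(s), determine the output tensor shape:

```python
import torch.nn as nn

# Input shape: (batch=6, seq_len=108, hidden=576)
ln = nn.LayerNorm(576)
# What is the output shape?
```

Input: (6, 108, 576) -> Output: (6, 108, 576)

Answer: (6, 108, 576)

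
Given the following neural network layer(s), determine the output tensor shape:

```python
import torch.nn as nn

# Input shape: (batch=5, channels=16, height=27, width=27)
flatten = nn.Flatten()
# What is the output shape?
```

Input: (5, 16, 27, 27) -> Output: (5, 11664)

Answer: (5, 11664)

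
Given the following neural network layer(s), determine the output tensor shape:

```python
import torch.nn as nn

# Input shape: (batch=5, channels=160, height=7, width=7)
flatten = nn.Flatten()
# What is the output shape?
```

Input: (5, 160, 7, 7) -> Output: (5, 7840)

Answer: (5, 7840)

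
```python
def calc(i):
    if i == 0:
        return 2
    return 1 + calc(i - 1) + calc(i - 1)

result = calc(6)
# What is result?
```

calc(i) = 1 + 2·calc(i-1), calc(0)=2. Closed form: (2+1)·2^6 - 1 = 191.

Answer: 191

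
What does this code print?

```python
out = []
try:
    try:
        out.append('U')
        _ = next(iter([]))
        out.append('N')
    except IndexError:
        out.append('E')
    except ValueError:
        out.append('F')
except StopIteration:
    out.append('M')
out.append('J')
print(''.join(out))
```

Execution trace: 'U' (try body) → 'M' (outer except StopIteration) → 'J' (after the try/except). Output: UMJ

Answer: UMJ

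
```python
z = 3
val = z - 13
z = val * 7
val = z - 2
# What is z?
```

Trace:
`z = 3` → z = 3
`val = z - 13` → val = -10
`z = val * 7` → z = -70
`val = z - 2` → val = -72
So z = -70

Answer: -70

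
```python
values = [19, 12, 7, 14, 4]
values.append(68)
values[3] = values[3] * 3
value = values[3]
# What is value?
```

Trace:
`values = [19, 12, 7, 14, 4]` → values = [19, 12, 7, 14, 4]
`values.append(68)` → values = [19, 12, 7, 14, 4, 68]
`values[3] = values[3] * 3` → values = [19, 12, 7, 42, 4, 68]
`value = values[3]` → value = 42
So value = 42

Answer: 42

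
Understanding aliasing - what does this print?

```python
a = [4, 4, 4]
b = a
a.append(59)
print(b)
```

Key concept: basic list aliasing.
Step by step:
`a = [4, 4, 4]` → a = [4, 4, 4]
`b = a` → b = [4, 4, 4] (same object as a)
`a.append(59)` → a = [4, 4, 4, 59] (same object as b); b = [4, 4, 4, 59] (same object as a)
`print(b)` → prints [4, 4, 4, 59]

Answer: [4, 4, 4, 59]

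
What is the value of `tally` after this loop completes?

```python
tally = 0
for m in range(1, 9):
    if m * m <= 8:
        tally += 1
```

Count numbers where m² ≤ 8
`tally` takes the values: 0 → 1 → 2

Answer: 2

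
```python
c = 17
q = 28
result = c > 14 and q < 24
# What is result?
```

Trace:
`c = 17` → c = 17
`q = 28` → q = 28
`result = c > 14 and q < 24` → result = False
So result = False

Answer: False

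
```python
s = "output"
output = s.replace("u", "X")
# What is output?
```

Trace:
`s = "output"` → s = 'output'
`output = s.replace("u", "X")` → output = 'oXtpXt'
So output = 'oXtpXt'

Answer: 'oXtpXt'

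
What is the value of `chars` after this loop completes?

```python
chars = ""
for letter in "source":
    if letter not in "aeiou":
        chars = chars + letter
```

Remove vowels from 'source'
`chars` takes the values: "" → "s" → "sr" → "src"

Answer: "src"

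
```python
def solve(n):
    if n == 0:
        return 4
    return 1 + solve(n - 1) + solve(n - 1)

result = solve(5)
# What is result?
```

solve(n) = 1 + 2·solve(n-1), solve(0)=4. Closed form: (4+1)·2^5 - 1 = 159.

Answer: 159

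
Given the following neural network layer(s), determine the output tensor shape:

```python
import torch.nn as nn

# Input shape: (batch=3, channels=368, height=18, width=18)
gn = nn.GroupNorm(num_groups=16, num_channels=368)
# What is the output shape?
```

Input: (3, 368, 18, 18) -> Output: (3, 368, 18, 18)

Answer: (3, 368, 18, 18)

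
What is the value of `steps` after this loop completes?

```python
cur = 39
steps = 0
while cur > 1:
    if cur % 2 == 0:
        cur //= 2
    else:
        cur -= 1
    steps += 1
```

Steps to reduce 39 to 1
`steps` takes the values: 0 → 1 → 2 → 3 → 4 → 5 → 6 → 7 → 8

Answer: 8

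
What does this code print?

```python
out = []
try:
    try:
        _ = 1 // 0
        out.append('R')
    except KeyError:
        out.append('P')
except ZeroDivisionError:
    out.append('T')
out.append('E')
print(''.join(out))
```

Execution trace: 'T' (outer except ZeroDivisionError) → 'E' (after the try/except). Output: TE

Answer: TE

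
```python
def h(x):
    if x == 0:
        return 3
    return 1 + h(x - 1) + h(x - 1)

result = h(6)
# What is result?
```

h(x) = 1 + 2·h(x-1), h(0)=3. Closed form: (3+1)·2^6 - 1 = 255.

Answer: 255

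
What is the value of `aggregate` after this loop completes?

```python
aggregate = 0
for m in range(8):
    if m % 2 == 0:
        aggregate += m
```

Sum of even numbers 0 to 7
`aggregate` takes the values: 0 → 2 → 6 → 12

Answer: 12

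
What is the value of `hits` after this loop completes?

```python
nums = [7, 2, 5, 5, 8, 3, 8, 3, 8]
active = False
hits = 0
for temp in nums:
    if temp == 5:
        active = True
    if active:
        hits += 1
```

Count elements after first 5 in [7, 2, 5, 5, 8, 3, 8, 3, 8]
`hits` takes the values: 0 → 1 → 2 → 3 → 4 → 5 → 6 → 7

Answer: 7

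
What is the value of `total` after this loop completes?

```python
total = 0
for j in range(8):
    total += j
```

Sum of 0 to 7 = 28
`total` takes the values: 0 → 1 → 3 → 6 → 10 → 15 → 21 → 28

Answer: 28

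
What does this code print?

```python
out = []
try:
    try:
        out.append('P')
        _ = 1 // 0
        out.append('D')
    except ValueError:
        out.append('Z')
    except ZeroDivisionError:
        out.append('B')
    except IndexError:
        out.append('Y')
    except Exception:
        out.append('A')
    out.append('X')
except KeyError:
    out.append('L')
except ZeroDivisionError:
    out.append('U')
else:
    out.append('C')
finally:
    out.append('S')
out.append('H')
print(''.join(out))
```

Execution trace: 'P' (inner try body) → 'B' (inner except ZeroDivisionError) → 'X' (try body, no exception) → 'C' (else) → 'S' (finally) → 'H' (after the try/except). Output: PBXCSH

Answer: PBXCSH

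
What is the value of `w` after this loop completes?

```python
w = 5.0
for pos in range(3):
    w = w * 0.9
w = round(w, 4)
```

Exponential decay: 5.0 * 0.9^3
`w` takes the values: 5.0 → 4.5 → 4.05 → 3.645

Answer: 3.645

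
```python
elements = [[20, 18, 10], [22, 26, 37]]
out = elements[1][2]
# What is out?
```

Trace:
`elements = [[20, 18, 10], [22, 26, 37]]` → elements = [[20, 18, 10], [22, 26, 37]]
`out = elements[1][2]` → out = 37
So out = 37

Answer: 37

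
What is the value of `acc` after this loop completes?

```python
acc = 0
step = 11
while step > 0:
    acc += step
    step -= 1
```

Sum 11 down to 1
`acc` takes the values: 0 → 11 → 21 → 30 → 38 → 45 → 51 → 56 → 60 → 63 → 65 → 66

Answer: 66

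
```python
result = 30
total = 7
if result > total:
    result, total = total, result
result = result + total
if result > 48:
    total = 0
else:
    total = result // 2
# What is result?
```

Trace:
`result = 30` → result = 30
`total = 7` → total = 7
`if result > total: ...` → result > total is True → result = 7; total = 30
`result = result + total` → result = 37
`if result > 48: ...` → result > 48 is False, take else branch → total = 18
So result = 37

Answer: 37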